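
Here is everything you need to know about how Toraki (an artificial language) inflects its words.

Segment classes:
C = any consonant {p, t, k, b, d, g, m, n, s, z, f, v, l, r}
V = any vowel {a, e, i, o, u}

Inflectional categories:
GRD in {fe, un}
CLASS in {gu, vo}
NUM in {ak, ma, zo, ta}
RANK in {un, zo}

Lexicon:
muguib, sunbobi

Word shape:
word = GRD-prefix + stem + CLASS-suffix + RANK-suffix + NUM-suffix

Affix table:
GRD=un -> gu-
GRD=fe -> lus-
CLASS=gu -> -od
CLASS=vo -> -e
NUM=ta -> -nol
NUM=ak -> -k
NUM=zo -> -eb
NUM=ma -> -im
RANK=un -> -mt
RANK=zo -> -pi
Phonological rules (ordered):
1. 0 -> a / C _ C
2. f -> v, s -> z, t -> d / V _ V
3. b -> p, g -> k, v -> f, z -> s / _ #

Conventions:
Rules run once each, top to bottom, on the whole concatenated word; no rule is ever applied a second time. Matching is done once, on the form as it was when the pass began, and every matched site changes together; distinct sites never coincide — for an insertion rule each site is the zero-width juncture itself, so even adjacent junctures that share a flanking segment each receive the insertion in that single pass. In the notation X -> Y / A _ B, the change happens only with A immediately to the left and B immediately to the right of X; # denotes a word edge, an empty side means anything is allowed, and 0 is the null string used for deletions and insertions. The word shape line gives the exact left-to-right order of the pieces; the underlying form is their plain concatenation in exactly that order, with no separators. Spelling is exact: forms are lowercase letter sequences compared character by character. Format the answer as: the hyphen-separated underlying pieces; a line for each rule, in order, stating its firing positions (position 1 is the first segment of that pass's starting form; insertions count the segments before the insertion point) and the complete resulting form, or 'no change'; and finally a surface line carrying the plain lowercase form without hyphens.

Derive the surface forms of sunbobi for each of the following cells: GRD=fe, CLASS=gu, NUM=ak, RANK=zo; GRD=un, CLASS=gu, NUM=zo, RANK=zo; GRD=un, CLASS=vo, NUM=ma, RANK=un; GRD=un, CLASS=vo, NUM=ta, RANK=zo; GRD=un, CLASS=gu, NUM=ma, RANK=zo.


cell GRD=fe, CLASS=gu, NUM=ak, RANK=zo:
underlying: lus-sunbobi-od-pi-k
1. 0 -> a / C _ C: inserts after position(s) 3, 6, 12: lusasunabobiodapik
2. f -> v, s -> z, t -> d / V _ V: fires at position(s) 3, 5: luzazunabobiodapik
3. b -> p, g -> k, v -> f, z -> s / _ #: no change
surface: luzazunabobiodapik

cell GRD=un, CLASS=gu, NUM=zo, RANK=zo:
underlying: gu-sunbobi-od-pi-eb
1. 0 -> a / C _ C: inserts after position(s) 5, 11: gusunabobiodapieb
2. f -> v, s -> z, t -> d / V _ V: fires at position(s) 3: guzunabobiodapieb
3. b -> p, g -> k, v -> f, z -> s / _ #: fires at position(s) 17: guzunabobiodapiep
surface: guzunabobiodapiep

cell GRD=un, CLASS=vo, NUM=ma, RANK=un:
underlying: gu-sunbobi-e-mt-im
1. 0 -> a / C _ C: inserts after position(s) 5, 11: gusunabobiematim
2. f -> v, s -> z, t -> d / V _ V: fires at position(s) 3, 14: guzunabobiemadim
3. b -> p, g -> k, v -> f, z -> s / _ #: no change
surface: guzunabobiemadim

cell GRD=un, CLASS=vo, NUM=ta, RANK=zo:
underlying: gu-sunbobi-e-pi-nol
1. 0 -> a / C _ C: inserts after position(s) 5: gusunabobiepinol
2. f -> v, s -> z, t -> d / V _ V: fires at position(s) 3: guzunabobiepinol
3. b -> p, g -> k, v -> f, z -> s / _ #: no change
surface: guzunabobiepinol

cell GRD=un, CLASS=gu, NUM=ma, RANK=zo:
underlying: gu-sunbobi-od-pi-im
1. 0 -> a / C _ C: inserts after position(s) 5, 11: gusunabobiodapiim
2. f -> v, s -> z, t -> d / V _ V: fires at position(s) 3: guzunabobiodapiim
3. b -> p, g -> k, v -> f, z -> s / _ #: no change
surface: guzunabobiodapiim


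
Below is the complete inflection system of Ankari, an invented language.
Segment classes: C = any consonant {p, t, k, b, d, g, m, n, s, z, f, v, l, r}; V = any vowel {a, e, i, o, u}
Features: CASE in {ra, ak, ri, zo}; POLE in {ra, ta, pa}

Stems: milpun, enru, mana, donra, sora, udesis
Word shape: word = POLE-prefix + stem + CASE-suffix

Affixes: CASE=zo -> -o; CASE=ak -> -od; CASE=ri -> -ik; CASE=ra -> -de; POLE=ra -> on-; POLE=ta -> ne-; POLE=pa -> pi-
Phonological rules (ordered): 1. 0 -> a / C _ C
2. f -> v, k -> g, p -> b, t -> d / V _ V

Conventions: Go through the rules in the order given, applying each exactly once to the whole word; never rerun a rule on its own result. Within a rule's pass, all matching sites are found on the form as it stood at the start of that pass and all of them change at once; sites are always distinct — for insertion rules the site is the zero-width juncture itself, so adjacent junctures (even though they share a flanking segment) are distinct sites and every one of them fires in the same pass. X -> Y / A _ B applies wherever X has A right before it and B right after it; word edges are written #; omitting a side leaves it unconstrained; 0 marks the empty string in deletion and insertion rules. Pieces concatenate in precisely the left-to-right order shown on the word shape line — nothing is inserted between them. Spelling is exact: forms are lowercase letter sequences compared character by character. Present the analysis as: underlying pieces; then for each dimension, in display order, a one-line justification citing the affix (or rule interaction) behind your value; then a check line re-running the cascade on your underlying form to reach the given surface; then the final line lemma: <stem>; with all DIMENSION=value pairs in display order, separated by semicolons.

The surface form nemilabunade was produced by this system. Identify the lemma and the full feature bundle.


underlying: ne-milpun-de
CASE=ra - signalled by the affix -de
POLE=ta - signalled by the affix ne-
check: nemilpunde -> nemilapunade -> nemilabunade
lemma: milpun; CASE=ra; POLE=ta


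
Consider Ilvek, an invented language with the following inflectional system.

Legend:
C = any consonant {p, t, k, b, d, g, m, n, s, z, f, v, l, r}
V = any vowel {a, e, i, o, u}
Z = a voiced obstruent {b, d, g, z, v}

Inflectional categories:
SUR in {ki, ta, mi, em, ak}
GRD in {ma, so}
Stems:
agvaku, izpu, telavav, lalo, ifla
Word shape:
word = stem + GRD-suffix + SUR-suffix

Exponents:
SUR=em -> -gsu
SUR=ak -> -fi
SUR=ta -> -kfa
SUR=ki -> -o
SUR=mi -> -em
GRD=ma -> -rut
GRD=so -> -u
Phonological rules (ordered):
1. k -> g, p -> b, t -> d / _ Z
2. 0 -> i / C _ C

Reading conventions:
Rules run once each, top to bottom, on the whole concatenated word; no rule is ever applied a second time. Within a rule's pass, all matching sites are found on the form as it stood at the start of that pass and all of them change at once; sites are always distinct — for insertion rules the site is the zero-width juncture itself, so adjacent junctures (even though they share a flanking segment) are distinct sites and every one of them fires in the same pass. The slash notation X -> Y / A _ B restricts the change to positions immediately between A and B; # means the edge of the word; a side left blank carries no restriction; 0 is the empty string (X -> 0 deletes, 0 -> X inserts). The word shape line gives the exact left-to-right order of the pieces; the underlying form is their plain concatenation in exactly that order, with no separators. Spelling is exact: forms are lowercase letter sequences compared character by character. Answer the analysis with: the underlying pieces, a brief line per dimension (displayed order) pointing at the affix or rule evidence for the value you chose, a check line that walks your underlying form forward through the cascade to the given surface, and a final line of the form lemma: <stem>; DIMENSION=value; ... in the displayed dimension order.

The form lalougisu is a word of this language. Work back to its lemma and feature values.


underlying: lalo-u-gsu
SUR=em - signalled by the affix -gsu
GRD=so - signalled by the affix -u
check: lalougsu -> lalougsu -> lalougisu
lemma: lalo; SUR=em; GRD=so


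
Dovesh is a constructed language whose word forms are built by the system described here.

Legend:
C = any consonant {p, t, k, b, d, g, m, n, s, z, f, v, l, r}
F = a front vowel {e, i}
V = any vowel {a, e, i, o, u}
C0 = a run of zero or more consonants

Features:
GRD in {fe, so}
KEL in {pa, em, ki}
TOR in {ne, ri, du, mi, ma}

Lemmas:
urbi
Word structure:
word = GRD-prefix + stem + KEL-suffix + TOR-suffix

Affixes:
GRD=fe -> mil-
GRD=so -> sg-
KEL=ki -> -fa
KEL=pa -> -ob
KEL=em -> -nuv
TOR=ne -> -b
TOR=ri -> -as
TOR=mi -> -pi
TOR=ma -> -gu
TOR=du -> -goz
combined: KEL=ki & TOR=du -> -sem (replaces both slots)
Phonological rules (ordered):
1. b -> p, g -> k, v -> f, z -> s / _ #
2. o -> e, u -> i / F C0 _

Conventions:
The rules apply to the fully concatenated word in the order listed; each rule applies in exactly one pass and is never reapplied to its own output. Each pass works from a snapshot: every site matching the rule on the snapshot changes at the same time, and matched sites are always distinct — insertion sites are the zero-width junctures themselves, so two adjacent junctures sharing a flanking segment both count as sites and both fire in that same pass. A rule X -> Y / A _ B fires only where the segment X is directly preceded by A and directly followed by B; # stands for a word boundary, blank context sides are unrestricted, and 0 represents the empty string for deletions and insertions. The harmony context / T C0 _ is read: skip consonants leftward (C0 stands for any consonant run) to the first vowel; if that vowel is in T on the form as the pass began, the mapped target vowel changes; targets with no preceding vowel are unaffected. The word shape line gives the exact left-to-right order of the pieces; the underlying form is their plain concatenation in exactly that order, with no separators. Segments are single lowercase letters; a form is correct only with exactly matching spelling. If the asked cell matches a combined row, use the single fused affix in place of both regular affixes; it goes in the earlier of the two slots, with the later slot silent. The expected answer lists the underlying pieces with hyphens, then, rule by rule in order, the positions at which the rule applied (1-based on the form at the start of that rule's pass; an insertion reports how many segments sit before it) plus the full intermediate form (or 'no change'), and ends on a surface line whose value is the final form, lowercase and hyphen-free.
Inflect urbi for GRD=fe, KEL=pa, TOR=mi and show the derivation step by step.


underlying: mil-urbi-ob-pi
1. b -> p, g -> k, v -> f, z -> s / _ #: no change
2. o -> e, u -> i / F C0 _: fires at position(s) 4, 8: milirbiebpi
surface: milirbiebpi


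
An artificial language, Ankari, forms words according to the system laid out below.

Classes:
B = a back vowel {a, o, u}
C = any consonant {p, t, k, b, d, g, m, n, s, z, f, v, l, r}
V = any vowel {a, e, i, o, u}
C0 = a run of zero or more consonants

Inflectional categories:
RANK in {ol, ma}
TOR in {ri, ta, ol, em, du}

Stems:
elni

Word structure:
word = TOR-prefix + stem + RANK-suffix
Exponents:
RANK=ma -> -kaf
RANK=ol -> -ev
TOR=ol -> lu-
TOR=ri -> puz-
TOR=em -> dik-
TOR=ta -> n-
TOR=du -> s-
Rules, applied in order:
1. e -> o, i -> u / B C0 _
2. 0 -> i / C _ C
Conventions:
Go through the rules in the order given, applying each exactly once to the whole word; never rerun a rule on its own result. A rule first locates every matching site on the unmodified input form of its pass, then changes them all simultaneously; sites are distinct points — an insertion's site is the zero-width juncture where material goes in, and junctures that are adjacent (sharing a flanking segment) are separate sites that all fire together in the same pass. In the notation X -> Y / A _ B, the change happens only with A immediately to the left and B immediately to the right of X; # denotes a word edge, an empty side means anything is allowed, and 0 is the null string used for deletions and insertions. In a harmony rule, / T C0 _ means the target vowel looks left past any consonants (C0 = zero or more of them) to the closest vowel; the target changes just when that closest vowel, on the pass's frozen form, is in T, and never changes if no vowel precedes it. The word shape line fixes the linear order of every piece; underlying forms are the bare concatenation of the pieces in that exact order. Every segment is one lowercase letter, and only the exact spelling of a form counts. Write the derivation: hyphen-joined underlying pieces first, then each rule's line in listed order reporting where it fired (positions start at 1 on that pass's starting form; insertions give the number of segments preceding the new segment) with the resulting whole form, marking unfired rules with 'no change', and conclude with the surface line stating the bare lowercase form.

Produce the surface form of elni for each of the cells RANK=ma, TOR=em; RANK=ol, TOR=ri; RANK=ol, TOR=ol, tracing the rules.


cell RANK=ma, TOR=em:
underlying: dik-elni-kaf
1. e -> o, i -> u / B C0 _: no change
2. 0 -> i / C _ C: inserts after position(s) 5: dikelinikaf
surface: dikelinikaf

cell RANK=ol, TOR=ri:
underlying: puz-elni-ev
1. e -> o, i -> u / B C0 _: fires at position(s) 4: puzolniev
2. 0 -> i / C _ C: inserts after position(s) 5: puzoliniev
surface: puzoliniev

cell RANK=ol, TOR=ol:
underlying: lu-elni-ev
1. e -> o, i -> u / B C0 _: fires at position(s) 3: luolniev
2. 0 -> i / C _ C: inserts after position(s) 4: luoliniev
surface: luoliniev


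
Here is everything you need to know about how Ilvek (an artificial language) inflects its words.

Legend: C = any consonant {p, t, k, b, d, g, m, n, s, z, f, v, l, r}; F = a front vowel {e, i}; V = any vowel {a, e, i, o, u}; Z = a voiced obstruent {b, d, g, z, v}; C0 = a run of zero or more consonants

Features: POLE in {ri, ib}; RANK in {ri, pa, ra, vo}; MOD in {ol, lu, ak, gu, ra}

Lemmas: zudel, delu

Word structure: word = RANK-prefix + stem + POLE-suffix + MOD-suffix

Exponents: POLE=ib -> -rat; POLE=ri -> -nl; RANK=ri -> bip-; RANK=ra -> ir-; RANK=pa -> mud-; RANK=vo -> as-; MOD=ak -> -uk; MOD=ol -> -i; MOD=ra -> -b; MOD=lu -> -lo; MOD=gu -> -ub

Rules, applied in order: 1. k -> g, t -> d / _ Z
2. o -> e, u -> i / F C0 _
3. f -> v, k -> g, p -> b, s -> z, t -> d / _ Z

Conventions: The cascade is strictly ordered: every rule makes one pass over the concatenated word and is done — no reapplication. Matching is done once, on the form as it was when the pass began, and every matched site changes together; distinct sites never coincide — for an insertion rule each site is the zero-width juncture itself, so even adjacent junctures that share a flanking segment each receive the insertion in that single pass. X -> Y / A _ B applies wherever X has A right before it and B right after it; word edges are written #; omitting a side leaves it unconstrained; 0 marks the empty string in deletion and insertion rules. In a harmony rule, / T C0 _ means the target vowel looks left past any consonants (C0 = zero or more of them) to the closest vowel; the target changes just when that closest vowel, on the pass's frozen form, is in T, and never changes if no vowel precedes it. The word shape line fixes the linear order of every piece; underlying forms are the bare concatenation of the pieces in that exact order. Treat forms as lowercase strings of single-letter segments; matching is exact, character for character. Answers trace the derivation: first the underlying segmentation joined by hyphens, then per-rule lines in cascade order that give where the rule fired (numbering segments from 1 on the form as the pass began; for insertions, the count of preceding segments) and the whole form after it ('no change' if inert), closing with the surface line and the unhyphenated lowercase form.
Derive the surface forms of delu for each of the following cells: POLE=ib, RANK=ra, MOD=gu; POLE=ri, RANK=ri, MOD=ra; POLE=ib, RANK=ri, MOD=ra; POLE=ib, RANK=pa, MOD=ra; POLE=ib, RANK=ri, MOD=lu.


cell POLE=ib, RANK=ra, MOD=gu:
underlying: ir-delu-rat-ub
1. k -> g, t -> d / _ Z: no change
2. o -> e, u -> i / F C0 _: fires at position(s) 6: irdeliratub
3. f -> v, k -> g, p -> b, s -> z, t -> d / _ Z: no change
surface: irdeliratub

cell POLE=ri, RANK=ri, MOD=ra:
underlying: bip-delu-nl-b
1. k -> g, t -> d / _ Z: no change
2. o -> e, u -> i / F C0 _: fires at position(s) 7: bipdelinlb
3. f -> v, k -> g, p -> b, s -> z, t -> d / _ Z: fires at position(s) 3: bibdelinlb
surface: bibdelinlb

cell POLE=ib, RANK=ri, MOD=ra:
underlying: bip-delu-rat-b
1. k -> g, t -> d / _ Z: fires at position(s) 10: bipdeluradb
2. o -> e, u -> i / F C0 _: fires at position(s) 7: bipdeliradb
3. f -> v, k -> g, p -> b, s -> z, t -> d / _ Z: fires at position(s) 3: bibdeliradb
surface: bibdeliradb

cell POLE=ib, RANK=pa, MOD=ra:
underlying: mud-delu-rat-b
1. k -> g, t -> d / _ Z: fires at position(s) 10: muddeluradb
2. o -> e, u -> i / F C0 _: fires at position(s) 7: muddeliradb
3. f -> v, k -> g, p -> b, s -> z, t -> d / _ Z: no change
surface: muddeliradb

cell POLE=ib, RANK=ri, MOD=lu:
underlying: bip-delu-rat-lo
1. k -> g, t -> d / _ Z: no change
2. o -> e, u -> i / F C0 _: fires at position(s) 7: bipdeliratlo
3. f -> v, k -> g, p -> b, s -> z, t -> d / _ Z: fires at position(s) 3: bibdeliratlo
surface: bibdeliratlo


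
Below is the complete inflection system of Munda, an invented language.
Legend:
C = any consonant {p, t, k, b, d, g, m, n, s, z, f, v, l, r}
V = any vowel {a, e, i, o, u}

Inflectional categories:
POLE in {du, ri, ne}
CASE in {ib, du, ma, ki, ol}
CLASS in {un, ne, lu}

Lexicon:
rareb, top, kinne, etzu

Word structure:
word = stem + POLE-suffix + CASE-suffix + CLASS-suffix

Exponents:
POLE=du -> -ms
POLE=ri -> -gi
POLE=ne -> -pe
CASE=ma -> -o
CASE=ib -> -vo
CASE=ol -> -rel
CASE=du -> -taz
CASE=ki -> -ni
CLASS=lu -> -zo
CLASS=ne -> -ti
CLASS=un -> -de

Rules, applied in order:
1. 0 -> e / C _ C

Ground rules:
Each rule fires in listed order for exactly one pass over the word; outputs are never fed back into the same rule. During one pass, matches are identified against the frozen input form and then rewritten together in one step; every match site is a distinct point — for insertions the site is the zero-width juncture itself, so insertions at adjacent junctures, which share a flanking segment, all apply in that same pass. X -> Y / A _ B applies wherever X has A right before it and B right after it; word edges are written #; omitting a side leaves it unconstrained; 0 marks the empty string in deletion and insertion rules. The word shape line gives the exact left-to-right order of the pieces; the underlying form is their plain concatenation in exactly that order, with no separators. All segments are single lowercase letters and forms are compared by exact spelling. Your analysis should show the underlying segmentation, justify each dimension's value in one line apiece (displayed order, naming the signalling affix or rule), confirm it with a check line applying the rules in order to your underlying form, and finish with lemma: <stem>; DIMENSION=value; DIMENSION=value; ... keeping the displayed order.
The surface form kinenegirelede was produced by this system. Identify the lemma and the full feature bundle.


underlying: kinne-gi-rel-de
POLE=ri - signalled by the affix -gi
CASE=ol - signalled by the affix -rel
CLASS=un - signalled by the affix -de
check: kinnegirelde -> kinenegirelede
lemma: kinne; POLE=ri; CASE=ol; CLASS=un


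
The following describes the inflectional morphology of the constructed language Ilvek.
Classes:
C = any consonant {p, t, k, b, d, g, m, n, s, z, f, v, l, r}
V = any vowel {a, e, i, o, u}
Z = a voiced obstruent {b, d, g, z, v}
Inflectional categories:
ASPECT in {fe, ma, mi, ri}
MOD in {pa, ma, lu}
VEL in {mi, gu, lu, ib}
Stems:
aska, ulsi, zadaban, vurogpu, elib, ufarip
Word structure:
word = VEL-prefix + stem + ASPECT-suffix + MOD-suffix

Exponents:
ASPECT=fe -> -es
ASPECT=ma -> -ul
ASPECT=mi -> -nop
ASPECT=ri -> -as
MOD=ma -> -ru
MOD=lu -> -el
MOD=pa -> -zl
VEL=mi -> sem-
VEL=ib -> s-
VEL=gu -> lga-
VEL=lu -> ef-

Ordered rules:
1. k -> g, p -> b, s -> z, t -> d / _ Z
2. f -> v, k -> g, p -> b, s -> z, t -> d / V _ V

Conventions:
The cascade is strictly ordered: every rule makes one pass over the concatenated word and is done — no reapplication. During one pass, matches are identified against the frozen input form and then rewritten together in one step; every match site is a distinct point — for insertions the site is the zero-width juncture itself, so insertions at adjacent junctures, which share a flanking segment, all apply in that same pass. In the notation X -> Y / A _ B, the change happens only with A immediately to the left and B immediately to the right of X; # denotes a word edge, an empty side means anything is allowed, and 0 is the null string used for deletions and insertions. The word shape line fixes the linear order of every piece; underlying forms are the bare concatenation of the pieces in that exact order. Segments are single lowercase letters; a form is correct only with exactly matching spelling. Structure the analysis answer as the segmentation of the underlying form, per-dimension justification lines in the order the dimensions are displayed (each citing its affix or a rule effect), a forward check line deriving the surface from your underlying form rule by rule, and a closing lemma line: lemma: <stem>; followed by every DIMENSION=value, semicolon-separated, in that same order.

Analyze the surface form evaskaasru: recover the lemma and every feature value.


underlying: ef-aska-as-ru
ASPECT=ri - signalled by the affix -as
MOD=ma - signalled by the affix -ru
VEL=lu - signalled by the affix ef-
check: efaskaasru -> efaskaasru -> evaskaasru
lemma: aska; ASPECT=ri; MOD=ma; VEL=lu


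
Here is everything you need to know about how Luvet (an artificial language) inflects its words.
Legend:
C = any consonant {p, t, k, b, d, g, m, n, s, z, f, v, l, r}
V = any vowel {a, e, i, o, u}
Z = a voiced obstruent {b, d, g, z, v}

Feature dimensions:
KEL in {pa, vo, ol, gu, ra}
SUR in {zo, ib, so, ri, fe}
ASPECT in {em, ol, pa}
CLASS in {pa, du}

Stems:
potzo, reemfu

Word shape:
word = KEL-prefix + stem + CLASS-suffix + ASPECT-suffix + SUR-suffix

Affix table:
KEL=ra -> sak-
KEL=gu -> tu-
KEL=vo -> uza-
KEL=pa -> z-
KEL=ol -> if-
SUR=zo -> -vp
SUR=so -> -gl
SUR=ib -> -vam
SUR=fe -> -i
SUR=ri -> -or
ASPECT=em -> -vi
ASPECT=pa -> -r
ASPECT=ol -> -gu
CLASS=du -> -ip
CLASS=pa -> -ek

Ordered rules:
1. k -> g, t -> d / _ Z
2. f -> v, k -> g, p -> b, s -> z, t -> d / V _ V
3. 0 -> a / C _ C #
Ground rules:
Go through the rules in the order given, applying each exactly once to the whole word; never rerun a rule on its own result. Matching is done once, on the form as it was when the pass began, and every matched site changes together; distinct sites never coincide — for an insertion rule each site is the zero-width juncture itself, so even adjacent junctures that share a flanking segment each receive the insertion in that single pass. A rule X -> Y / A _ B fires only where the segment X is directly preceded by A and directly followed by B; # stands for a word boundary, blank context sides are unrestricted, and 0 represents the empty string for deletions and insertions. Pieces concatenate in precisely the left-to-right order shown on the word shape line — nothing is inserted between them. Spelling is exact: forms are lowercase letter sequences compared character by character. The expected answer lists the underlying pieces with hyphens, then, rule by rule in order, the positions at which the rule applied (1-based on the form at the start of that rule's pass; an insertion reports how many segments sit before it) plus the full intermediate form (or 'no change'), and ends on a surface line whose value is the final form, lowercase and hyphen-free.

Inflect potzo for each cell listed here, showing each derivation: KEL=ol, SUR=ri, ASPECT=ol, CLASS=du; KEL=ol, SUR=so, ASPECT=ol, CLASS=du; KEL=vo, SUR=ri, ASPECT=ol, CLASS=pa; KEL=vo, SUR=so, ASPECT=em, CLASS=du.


cell KEL=ol, SUR=ri, ASPECT=ol, CLASS=du:
underlying: if-potzo-ip-gu-or
1. k -> g, t -> d / _ Z: fires at position(s) 5: ifpodzoipguor
2. f -> v, k -> g, p -> b, s -> z, t -> d / V _ V: no change
3. 0 -> a / C _ C #: no change
surface: ifpodzoipguor

cell KEL=ol, SUR=so, ASPECT=ol, CLASS=du:
underlying: if-potzo-ip-gu-gl
1. k -> g, t -> d / _ Z: fires at position(s) 5: ifpodzoipgugl
2. f -> v, k -> g, p -> b, s -> z, t -> d / V _ V: no change
3. 0 -> a / C _ C #: inserts after position(s) 12: ifpodzoipgugal
surface: ifpodzoipgugal

cell KEL=vo, SUR=ri, ASPECT=ol, CLASS=pa:
underlying: uza-potzo-ek-gu-or
1. k -> g, t -> d / _ Z: fires at position(s) 6, 10: uzapodzoegguor
2. f -> v, k -> g, p -> b, s -> z, t -> d / V _ V: fires at position(s) 4: uzabodzoegguor
3. 0 -> a / C _ C #: no change
surface: uzabodzoegguor

cell KEL=vo, SUR=so, ASPECT=em, CLASS=du:
underlying: uza-potzo-ip-vi-gl
1. k -> g, t -> d / _ Z: fires at position(s) 6: uzapodzoipvigl
2. f -> v, k -> g, p -> b, s -> z, t -> d / V _ V: fires at position(s) 4: uzabodzoipvigl
3. 0 -> a / C _ C #: inserts after position(s) 13: uzabodzoipvigal
surface: uzabodzoipvigal


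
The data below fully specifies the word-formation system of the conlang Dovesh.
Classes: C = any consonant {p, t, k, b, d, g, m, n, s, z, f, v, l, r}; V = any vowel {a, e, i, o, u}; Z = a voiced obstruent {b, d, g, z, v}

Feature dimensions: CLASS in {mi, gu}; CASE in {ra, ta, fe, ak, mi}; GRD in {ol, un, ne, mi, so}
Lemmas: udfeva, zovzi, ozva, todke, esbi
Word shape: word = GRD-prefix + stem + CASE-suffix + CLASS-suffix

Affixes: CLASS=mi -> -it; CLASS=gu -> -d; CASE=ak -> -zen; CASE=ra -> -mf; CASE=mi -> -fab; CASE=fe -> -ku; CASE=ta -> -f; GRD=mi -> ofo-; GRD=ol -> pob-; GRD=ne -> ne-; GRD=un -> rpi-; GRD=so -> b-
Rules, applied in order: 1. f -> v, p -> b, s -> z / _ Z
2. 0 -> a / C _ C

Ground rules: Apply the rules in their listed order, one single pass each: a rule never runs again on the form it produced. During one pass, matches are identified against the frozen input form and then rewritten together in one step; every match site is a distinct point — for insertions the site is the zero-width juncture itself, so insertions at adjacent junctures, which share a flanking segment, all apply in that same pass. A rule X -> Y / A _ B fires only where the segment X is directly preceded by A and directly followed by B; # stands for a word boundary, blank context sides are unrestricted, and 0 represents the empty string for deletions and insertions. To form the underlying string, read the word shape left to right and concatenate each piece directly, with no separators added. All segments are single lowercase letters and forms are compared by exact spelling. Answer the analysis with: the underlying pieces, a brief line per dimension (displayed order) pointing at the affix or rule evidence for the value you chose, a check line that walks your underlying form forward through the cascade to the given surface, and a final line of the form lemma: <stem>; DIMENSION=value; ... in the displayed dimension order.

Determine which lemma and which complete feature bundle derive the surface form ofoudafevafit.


underlying: ofo-udfeva-f-it
CLASS=mi - signalled by the affix -it
CASE=ta - signalled by the affix -f
GRD=mi - signalled by the affix ofo-
check: ofoudfevafit -> ofoudfevafit -> ofoudafevafit
lemma: udfeva; CLASS=mi; CASE=ta; GRD=mi


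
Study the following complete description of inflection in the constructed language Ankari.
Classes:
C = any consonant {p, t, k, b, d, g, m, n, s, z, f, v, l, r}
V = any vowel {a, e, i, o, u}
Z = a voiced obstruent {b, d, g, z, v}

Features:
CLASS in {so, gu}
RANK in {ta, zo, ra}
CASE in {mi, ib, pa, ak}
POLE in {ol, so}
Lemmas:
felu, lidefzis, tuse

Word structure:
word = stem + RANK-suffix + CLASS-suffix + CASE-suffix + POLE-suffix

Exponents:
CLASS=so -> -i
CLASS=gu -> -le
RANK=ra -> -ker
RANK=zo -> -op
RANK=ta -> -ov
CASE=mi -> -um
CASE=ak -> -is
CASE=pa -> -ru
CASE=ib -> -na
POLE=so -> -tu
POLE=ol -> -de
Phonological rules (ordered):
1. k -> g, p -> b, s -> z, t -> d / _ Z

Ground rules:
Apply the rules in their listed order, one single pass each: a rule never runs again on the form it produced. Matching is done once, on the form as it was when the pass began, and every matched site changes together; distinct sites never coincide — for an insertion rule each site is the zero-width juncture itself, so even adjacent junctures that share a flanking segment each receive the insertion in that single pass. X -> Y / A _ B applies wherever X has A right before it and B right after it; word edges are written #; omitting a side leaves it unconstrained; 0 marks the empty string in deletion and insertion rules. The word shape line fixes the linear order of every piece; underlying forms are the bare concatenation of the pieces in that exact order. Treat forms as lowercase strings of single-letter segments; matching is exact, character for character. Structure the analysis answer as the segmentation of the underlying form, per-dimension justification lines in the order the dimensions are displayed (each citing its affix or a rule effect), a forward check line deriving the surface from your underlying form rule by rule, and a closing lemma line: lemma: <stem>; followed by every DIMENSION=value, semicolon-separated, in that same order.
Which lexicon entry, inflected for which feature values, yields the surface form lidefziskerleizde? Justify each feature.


underlying: lidefzis-ker-le-is-de
CLASS=gu - signalled by the affix -le
RANK=ra - signalled by the affix -ker
CASE=ak - signalled by the affix -is
POLE=ol - signalled by the affix -de
check: lidefziskerleisde -> lidefziskerleizde
lemma: lidefzis; CLASS=gu; RANK=ra; CASE=ak; POLE=ol


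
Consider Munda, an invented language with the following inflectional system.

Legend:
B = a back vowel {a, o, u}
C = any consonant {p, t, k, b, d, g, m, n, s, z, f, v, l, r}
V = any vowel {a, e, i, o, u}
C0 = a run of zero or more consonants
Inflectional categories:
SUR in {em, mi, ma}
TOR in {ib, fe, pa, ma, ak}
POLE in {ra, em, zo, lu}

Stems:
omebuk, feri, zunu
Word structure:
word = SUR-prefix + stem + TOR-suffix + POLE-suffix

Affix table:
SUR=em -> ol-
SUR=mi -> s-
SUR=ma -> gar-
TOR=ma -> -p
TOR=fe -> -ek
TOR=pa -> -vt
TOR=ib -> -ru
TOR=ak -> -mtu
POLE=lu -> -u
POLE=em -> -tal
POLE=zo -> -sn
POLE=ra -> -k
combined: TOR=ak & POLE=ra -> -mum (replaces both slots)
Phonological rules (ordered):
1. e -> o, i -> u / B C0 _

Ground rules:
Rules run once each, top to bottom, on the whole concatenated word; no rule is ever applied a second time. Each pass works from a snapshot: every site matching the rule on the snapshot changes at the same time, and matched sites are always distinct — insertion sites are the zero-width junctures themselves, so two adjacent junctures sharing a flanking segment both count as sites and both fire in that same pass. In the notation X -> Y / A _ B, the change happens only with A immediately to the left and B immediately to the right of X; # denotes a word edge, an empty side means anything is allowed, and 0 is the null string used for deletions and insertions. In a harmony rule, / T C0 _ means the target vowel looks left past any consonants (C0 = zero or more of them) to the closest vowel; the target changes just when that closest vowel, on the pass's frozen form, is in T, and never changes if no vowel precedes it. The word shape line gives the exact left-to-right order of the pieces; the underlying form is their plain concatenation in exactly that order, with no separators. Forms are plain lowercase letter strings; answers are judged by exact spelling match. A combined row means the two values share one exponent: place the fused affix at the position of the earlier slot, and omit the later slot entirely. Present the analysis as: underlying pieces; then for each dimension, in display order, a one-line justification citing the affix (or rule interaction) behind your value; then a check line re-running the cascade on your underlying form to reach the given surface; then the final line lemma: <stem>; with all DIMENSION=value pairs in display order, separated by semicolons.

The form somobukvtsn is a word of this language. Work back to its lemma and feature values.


underlying: s-omebuk-vt-sn
SUR=mi - signalled by the affix s-
TOR=pa - signalled by the affix -vt
POLE=zo - signalled by the affix -sn
check: somebukvtsn -> somobukvtsn
lemma: omebuk; SUR=mi; TOR=pa; POLE=zo


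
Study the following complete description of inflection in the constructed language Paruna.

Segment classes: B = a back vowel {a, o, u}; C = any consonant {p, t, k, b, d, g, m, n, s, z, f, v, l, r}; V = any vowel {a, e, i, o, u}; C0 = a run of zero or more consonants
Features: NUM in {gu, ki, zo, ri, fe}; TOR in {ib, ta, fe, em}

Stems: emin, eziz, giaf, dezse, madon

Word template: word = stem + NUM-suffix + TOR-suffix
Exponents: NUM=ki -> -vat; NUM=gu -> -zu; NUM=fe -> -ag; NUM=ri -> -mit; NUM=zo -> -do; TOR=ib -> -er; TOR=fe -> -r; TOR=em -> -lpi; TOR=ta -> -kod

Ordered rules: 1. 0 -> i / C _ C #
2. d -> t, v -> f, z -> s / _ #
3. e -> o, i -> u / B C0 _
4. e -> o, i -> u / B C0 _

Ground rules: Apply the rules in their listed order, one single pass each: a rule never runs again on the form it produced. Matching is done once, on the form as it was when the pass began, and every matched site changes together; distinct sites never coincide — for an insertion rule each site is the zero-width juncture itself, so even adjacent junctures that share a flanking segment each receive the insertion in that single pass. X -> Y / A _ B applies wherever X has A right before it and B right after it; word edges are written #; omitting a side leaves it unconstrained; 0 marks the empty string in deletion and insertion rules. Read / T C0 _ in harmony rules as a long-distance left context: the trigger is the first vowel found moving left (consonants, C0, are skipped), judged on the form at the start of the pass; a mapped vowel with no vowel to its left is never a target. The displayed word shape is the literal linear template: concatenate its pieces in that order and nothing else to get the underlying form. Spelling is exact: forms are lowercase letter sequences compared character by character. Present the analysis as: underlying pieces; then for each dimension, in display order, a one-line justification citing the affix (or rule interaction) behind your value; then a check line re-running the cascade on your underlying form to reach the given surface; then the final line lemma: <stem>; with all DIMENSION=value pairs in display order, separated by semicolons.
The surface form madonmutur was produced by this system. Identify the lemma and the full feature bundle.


underlying: madon-mit-r
NUM=ri - signalled by the affix -mit
TOR=fe - signalled by the affix -r
check: madonmitr -> madonmitir -> madonmitir -> madonmutir -> madonmutur
lemma: madon; NUM=ri; TOR=fe


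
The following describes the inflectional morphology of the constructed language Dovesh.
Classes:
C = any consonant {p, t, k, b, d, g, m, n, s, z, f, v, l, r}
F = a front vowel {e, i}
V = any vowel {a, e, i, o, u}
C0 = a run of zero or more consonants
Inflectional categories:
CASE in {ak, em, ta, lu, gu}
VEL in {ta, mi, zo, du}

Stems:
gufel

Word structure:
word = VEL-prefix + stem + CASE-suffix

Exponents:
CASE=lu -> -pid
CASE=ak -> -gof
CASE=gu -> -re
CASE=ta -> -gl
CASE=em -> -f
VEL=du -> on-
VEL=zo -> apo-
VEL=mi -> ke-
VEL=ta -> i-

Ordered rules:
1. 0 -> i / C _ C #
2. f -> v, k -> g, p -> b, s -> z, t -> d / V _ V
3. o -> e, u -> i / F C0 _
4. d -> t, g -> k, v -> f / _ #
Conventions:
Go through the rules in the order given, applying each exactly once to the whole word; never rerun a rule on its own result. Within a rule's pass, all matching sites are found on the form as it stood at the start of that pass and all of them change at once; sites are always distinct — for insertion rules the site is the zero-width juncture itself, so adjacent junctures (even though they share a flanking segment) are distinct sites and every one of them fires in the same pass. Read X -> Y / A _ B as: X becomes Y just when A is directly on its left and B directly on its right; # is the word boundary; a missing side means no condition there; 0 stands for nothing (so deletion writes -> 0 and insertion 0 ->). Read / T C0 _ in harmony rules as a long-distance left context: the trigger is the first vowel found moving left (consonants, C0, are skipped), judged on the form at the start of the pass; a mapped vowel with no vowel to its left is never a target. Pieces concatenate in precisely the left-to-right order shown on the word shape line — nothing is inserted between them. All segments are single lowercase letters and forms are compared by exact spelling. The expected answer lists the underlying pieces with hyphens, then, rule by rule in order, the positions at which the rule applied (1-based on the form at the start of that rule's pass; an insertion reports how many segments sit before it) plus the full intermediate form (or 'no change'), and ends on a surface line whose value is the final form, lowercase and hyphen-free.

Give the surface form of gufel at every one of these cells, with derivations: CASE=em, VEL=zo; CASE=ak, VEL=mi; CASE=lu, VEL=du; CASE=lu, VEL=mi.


cell CASE=em, VEL=zo:
underlying: apo-gufel-f
1. 0 -> i / C _ C #: inserts after position(s) 8: apogufelif
2. f -> v, k -> g, p -> b, s -> z, t -> d / V _ V: fires at position(s) 2, 6: aboguvelif
3. o -> e, u -> i / F C0 _: no change
4. d -> t, g -> k, v -> f / _ #: no change
surface: aboguvelif

cell CASE=ak, VEL=mi:
underlying: ke-gufel-gof
1. 0 -> i / C _ C #: no change
2. f -> v, k -> g, p -> b, s -> z, t -> d / V _ V: fires at position(s) 5: keguvelgof
3. o -> e, u -> i / F C0 _: fires at position(s) 4, 9: kegivelgef
4. d -> t, g -> k, v -> f / _ #: no change
surface: kegivelgef

cell CASE=lu, VEL=du:
underlying: on-gufel-pid
1. 0 -> i / C _ C #: no change
2. f -> v, k -> g, p -> b, s -> z, t -> d / V _ V: fires at position(s) 5: onguvelpid
3. o -> e, u -> i / F C0 _: no change
4. d -> t, g -> k, v -> f / _ #: fires at position(s) 10: onguvelpit
surface: onguvelpit

cell CASE=lu, VEL=mi:
underlying: ke-gufel-pid
1. 0 -> i / C _ C #: no change
2. f -> v, k -> g, p -> b, s -> z, t -> d / V _ V: fires at position(s) 5: keguvelpid
3. o -> e, u -> i / F C0 _: fires at position(s) 4: kegivelpid
4. d -> t, g -> k, v -> f / _ #: fires at position(s) 10: kegivelpit
surface: kegivelpit


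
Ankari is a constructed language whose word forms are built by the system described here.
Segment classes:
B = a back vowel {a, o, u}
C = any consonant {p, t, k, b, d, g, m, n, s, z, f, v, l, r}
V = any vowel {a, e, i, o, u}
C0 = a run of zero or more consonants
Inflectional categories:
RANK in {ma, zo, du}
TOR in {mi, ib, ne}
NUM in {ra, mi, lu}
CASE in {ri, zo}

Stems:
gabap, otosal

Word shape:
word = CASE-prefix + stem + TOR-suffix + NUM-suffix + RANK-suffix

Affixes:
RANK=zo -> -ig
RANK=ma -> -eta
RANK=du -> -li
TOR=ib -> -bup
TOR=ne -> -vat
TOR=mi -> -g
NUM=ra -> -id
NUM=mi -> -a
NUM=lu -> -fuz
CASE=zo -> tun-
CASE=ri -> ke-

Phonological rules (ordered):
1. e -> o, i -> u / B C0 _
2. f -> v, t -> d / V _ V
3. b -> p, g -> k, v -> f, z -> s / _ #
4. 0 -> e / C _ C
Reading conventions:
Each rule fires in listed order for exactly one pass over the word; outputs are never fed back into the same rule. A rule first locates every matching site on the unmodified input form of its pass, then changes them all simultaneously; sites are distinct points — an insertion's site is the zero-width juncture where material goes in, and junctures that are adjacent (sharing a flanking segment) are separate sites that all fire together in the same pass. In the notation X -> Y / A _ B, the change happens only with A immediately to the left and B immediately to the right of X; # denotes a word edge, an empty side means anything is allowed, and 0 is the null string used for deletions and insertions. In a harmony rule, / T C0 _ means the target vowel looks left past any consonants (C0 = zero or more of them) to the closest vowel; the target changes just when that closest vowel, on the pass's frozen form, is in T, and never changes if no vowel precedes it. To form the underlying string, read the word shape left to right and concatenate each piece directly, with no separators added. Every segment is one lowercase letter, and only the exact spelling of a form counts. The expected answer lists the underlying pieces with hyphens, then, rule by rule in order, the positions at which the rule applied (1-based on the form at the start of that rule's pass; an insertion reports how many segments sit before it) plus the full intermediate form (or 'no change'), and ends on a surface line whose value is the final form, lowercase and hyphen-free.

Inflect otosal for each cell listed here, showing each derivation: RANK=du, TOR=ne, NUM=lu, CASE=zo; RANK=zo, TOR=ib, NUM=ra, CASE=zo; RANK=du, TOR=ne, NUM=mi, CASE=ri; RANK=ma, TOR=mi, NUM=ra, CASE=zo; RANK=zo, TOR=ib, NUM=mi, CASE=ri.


cell RANK=du, TOR=ne, NUM=lu, CASE=zo:
underlying: tun-otosal-vat-fuz-li
1. e -> o, i -> u / B C0 _: fires at position(s) 17: tunotosalvatfuzlu
2. f -> v, t -> d / V _ V: fires at position(s) 5: tunodosalvatfuzlu
3. b -> p, g -> k, v -> f, z -> s / _ #: no change
4. 0 -> e / C _ C: inserts after position(s) 9, 12, 15: tunodosalevatefuzelu
surface: tunodosalevatefuzelu

cell RANK=zo, TOR=ib, NUM=ra, CASE=zo:
underlying: tun-otosal-bup-id-ig
1. e -> o, i -> u / B C0 _: fires at position(s) 13: tunotosalbupudig
2. f -> v, t -> d / V _ V: fires at position(s) 5: tunodosalbupudig
3. b -> p, g -> k, v -> f, z -> s / _ #: fires at position(s) 16: tunodosalbupudik
4. 0 -> e / C _ C: inserts after position(s) 9: tunodosalebupudik
surface: tunodosalebupudik

cell RANK=du, TOR=ne, NUM=mi, CASE=ri:
underlying: ke-otosal-vat-a-li
1. e -> o, i -> u / B C0 _: fires at position(s) 14: keotosalvatalu
2. f -> v, t -> d / V _ V: fires at position(s) 4, 11: keodosalvadalu
3. b -> p, g -> k, v -> f, z -> s / _ #: no change
4. 0 -> e / C _ C: inserts after position(s) 8: keodosalevadalu
surface: keodosalevadalu

cell RANK=ma, TOR=mi, NUM=ra, CASE=zo:
underlying: tun-otosal-g-id-eta
1. e -> o, i -> u / B C0 _: fires at position(s) 11: tunotosalgudeta
2. f -> v, t -> d / V _ V: fires at position(s) 5, 14: tunodosalgudeda
3. b -> p, g -> k, v -> f, z -> s / _ #: no change
4. 0 -> e / C _ C: inserts after position(s) 9: tunodosalegudeda
surface: tunodosalegudeda

cell RANK=zo, TOR=ib, NUM=mi, CASE=ri:
underlying: ke-otosal-bup-a-ig
1. e -> o, i -> u / B C0 _: fires at position(s) 13: keotosalbupaug
2. f -> v, t -> d / V _ V: fires at position(s) 4: keodosalbupaug
3. b -> p, g -> k, v -> f, z -> s / _ #: fires at position(s) 14: keodosalbupauk
4. 0 -> e / C _ C: inserts after position(s) 8: keodosalebupauk
surface: keodosalebupauk
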